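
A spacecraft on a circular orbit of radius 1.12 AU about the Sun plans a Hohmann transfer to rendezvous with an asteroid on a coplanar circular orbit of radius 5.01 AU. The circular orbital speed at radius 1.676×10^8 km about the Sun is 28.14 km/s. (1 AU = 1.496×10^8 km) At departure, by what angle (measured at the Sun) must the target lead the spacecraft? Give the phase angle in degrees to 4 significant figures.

φ = 93.87°

From the circular-orbit relation v² = μ/r at r = 1.676×10^8 km: μ = v²r = (28.14)² × 1.676×10^8 = 1.32716×10^11 km³/s².
In km: r₁ = 1.12 × 1.496×10^8 = 1.67552×10^8 km; r₂ = 5.01 × 1.496×10^8 = 7.49496×10^8 km.
Transfer-ellipse semi-major axis a_t = (r₁ + r₂)/2 = (1.67552×10^8 + 7.49496×10^8)/2 = 4.58524×10^8 km.
The half-period of the transfer ellipse is t = π√(a_t³/μ) = 8.46705×10^7 s.
Target angular speed ω₂ = √(μ/r₂³) = 1.77544×10^-8 rad/s.
Angle swept by the target during transfer: ω₂·t = 1.5033 rad = 86.13°.
Arrival is 180° from departure on the ellipse, so φ = 180° − 86.13° = 93.87°.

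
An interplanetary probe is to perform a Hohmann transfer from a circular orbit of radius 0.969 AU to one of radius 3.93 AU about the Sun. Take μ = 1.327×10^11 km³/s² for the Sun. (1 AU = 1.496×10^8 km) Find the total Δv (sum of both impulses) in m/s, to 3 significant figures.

Δv = 13600 m/s

In km: r₁ = 0.969 × 1.496×10^8 = 1.449624×10^8 km; r₂ = 3.93 × 1.496×10^8 = 5.87928×10^8 km.
The Hohmann ellipse has a_t = (r₁ + r₂)/2 = 3.664452×10^8 km.
At r₁ the circular-orbit speed is v₁ = √(μ/r₁) = 30.256 km/s.
On the transfer ellipse at r₁, vis-viva equation gives v_p = √[μ(2/r₁ − 1/a_t)] = 38.324 km/s.
First burn Δv₁ = |v_p − v₁| = 8.068 km/s.
Circular speed at r₂: v₂ = √(μ/r₂) = 15.0236 km/s.
Transfer-orbit speed at r₂: v_a = √[μ(2/r₂ − 1/a_t)] = 9.44923 km/s.
Second burn Δv₂ = |v₂ − v_a| = 5.574 km/s.
Δv = Δv₁ + Δv₂ = 8.068 + 5.574 = 13.64 km/s.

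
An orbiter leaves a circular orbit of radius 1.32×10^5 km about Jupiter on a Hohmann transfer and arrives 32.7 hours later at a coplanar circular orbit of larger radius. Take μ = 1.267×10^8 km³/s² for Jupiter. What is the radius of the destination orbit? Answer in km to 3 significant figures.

r₂ = 9.93×10^5 km

Transfer time t = 32.7 hours = 1.1772×10^5 s, and t = π√(a_t³/μ).
So a_t = (μ t²/π²)^(1/3) = (1.267×10^8 × (1.1772×10^5)² / π²)^(1/3) = 5.6242×10^5 km.
Since a_t = (r₁ + r₂)/2, r₂ = 2a_t − r₁ = 2×5.6242×10^5 − 1.320×10^5 = 9.9284×10^5 km.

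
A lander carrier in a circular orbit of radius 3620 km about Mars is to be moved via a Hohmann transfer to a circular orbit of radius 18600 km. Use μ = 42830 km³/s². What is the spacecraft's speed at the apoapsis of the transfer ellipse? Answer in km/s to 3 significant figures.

Semi-major axis of the transfer orbit: a_t = (3620 + 18600)/2 = 11110 km.
At apoapsis, r = 18600 km.
Vis-viva: v = √[μ(2/r − 1/a_t)] = √[42830 × (2/18600 − 1/11110)] = 0.8662 km/s.

v = 0.866 km/s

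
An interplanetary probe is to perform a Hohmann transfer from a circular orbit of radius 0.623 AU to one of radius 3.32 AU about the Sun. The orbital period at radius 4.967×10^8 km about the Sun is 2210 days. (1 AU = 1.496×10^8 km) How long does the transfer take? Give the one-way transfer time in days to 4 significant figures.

From Kepler's third law T² = 4π²r³/μ at r = 4.967×10^8 km, T = 2210 days = 2210 × 86400 s = 1.90944×10^8 s: μ = 4π²r³/T² = 1.32688×10^11 km³/s².
In km: r₁ = 0.623 × 1.496×10^8 = 9.32008×10^7 km; r₂ = 3.32 × 1.496×10^8 = 4.96672×10^8 km.
Semi-major axis of the transfer orbit: a_t = (9.32008×10^7 + 4.96672×10^8)/2 = 2.949364×10^8 km.
Transfer time t = π√(a_t³/μ) = π√((2.949364×10^8)³ / 1.32688×10^11) = 4.368×10^7 s.
Converting: 4.368×10^7 s ÷ 86400 s/day = 505.6 days.

t = 505.6 days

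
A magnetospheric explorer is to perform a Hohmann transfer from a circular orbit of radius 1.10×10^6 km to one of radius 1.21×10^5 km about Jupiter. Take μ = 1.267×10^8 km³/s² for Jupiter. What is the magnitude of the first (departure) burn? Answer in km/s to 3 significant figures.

Δv₁ = 5.95 km/s

The Hohmann ellipse has a_t = (r₁ + r₂)/2 = 6.105×10^5 km.
Circular speed at r = 1.100×10^6 km: v_c = √(μ/r) = 10.732 km/s.
Transfer-orbit speed at the same r (vis-viva, a = a_t): v_t = √[μ(2/r − 1/a_t)] = 4.7780 km/s.
Δv₁ = |v_t − v_c| = |4.7780 − 10.732| = 5.954 km/s.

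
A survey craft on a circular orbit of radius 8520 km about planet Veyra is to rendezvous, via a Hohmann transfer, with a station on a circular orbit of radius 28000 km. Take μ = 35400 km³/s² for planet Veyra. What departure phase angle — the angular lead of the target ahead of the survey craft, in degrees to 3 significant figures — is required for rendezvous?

Semi-major axis of the transfer orbit: a_t = (8520 + 28000)/2 = 18260 km.
Transfer time t = π√(a_t³/μ) = 41200 s.
The target's mean motion on its circular orbit is ω₂ = √(μ/r₂³) = 4.0157×10^-5 rad/s.
Angle swept by the target during transfer: ω₂·t = 1.6545 rad = 94.80°.
Arrival is 180° from departure on the ellipse, so φ = 180° − 94.80° = 85.2°.

φ = 85.2°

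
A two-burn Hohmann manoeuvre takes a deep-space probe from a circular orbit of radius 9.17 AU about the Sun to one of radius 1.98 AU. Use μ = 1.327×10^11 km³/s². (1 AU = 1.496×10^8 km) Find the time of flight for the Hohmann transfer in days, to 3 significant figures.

In km: r₁ = 9.17 × 1.496×10^8 = 1.371832×10^9 km; r₂ = 1.98 × 1.496×10^8 = 2.96208×10^8 km.
The Hohmann ellipse has a_t = (r₁ + r₂)/2 = 8.3402×10^8 km.
Transfer time t = π√(a_t³/μ) = π√((8.3402×10^8)³ / 1.327×10^11) = 2.077×10^8 s.
Converting: 2.077×10^8 s ÷ 86400 s/day = 2400 days.

t = 2400 days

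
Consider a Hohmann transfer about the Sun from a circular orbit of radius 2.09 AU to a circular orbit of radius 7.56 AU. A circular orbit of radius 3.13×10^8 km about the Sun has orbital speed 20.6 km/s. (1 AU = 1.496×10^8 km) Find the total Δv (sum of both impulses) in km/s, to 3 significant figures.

Δv = 8.89 km/s

From the circular-orbit relation v² = μ/r at r = 3.13×10^8 km: μ = v²r = (20.6)² × 3.13×10^8 = 1.32825×10^11 km³/s².
In km: r₁ = 2.09 × 1.496×10^8 = 3.12664×10^8 km; r₂ = 7.56 × 1.496×10^8 = 1.130976×10^9 km.
Transfer-ellipse semi-major axis a_t = (r₁ + r₂)/2 = (3.12664×10^8 + 1.130976×10^9)/2 = 7.2182×10^8 km.
Circular speed at r₁: v₁ = √(μ/r₁) = √(1.32825×10^11/3.12664×10^8) = 20.6111 km/s.
Transfer-orbit speed at r₁ (vis-viva): v_p = √[μ(2/r₁ − 1/a_t)] = 25.7996 km/s.
First burn Δv₁ = |v_p − v₁| = 5.1885 km/s.
At r₂, v₂ = √(μ/r₂) = 10.8371 km/s.
Transfer-orbit speed at r₂: v_a = √[μ(2/r₂ − 1/a_t)] = 7.13242 km/s.
Second burn Δv₂ = |v₂ − v_a| = 3.7047 km/s.
Δv = Δv₁ + Δv₂ = 5.1885 + 3.7047 = 8.893 km/s.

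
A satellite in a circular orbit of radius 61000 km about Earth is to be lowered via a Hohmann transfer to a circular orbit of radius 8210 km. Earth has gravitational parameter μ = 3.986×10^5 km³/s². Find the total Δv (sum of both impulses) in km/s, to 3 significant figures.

Δv = 3.59 km/s

The Hohmann ellipse has a_t = (r₁ + r₂)/2 = 34605 km.
Circular speed at r₁: v₁ = √(μ/r₁) = √(3.986×10^5/61000) = 2.556 km/s.
Transfer-orbit speed at r₁ (vis-viva equation): v_a = √[μ(2/r₁ − 1/a_t)] = 1.245 km/s.
First burn Δv₁ = |v_a − v₁| = 1.311 km/s.
At r₂, v₂ = √(μ/r₂) = 6.968 km/s.
Transfer-orbit speed at r₂: v_p = √[μ(2/r₂ − 1/a_t)] = 9.251 km/s.
Second burn Δv₂ = |v₂ − v_p| = 2.283 km/s.
Total Δv = Δv₁ + Δv₂ = 3.594 km/s.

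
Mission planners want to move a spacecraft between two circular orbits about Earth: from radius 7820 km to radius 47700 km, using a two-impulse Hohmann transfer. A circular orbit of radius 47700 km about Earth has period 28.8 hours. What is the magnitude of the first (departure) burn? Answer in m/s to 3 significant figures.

From Kepler's third law T² = 4π²r³/μ at r = 47700 km, T = 28.8 hours = 28.8 × 3600 s = 1.0368×10^5 s: μ = 4π²r³/T² = 3.98589×10^5 km³/s².
Transfer-ellipse semi-major axis a_t = (r₁ + r₂)/2 = (7820 + 47700)/2 = 27760 km.
Circular speed at r = 7820 km: v_c = √(μ/r) = 7.1394 km/s.
Vis-viva on the transfer ellipse at r = 7820 km gives v_t = √[μ(2/r − 1/a_t)] = 9.3585 km/s.
Δv₁ = |v_t − v_c| = |9.3585 − 7.1394| = 2.219 km/s.

Δv₁ = 2220 m/s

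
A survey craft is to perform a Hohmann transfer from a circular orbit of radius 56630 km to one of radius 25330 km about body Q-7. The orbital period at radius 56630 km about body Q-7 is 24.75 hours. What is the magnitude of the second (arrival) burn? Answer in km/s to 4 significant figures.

From Kepler's third law T² = 4π²r³/μ at r = 56630 km, T = 24.75 hours = 24.75 × 3600 s = 89100 s: μ = 4π²r³/T² = 9.03117×10^5 km³/s².
The Hohmann ellipse has a_t = (r₁ + r₂)/2 = 40980 km.
Circular speed at r = 25330 km: v_c = √(μ/r) = 5.971 km/s.
Vis-viva on the transfer ellipse at r = 25330 km gives v_t = √[μ(2/r − 1/a_t)] = 7.019 km/s.
Δv₂ = |v_t − v_c| = |7.019 − 5.971| = 1.048 km/s.

Δv₂ = 1.048 km/s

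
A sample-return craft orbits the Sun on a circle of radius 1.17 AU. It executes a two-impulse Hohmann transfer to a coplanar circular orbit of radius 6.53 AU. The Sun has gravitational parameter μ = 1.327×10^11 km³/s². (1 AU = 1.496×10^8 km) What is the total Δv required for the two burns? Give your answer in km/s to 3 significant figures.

In km: r₁ = 1.17 × 1.496×10^8 = 1.75032×10^8 km; r₂ = 6.53 × 1.496×10^8 = 9.76888×10^8 km.
The Hohmann ellipse has a_t = (r₁ + r₂)/2 = 5.7596×10^8 km.
Circular speed at r₁: v₁ = √(μ/r₁) = √(1.327×10^11/1.75032×10^8) = 27.5345 km/s.
On the transfer ellipse at r₁, v² = μ(2/r − 1/a) gives v_p = √[μ(2/r₁ − 1/a_t)] = 35.8594 km/s.
First burn Δv₁ = |v_p − v₁| = 8.3249 km/s.
At r₂, v₂ = √(μ/r₂) = 11.655 km/s.
Transfer-orbit speed at r₂: v_a = √[μ(2/r₂ − 1/a_t)] = 6.4250 km/s.
Second burn Δv₂ = |v₂ − v_a| = 5.2300 km/s.
Δv = Δv₁ + Δv₂ = 8.3249 + 5.2300 = 13.55 km/s.

Δv = 13.6 km/s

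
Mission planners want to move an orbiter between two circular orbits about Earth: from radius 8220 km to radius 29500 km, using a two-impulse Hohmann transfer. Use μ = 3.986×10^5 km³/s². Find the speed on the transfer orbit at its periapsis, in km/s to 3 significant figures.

Semi-major axis of the transfer orbit: a_t = (8220 + 29500)/2 = 18860 km.
The periapsis of the transfer ellipse is at r = 8220 km.
Vis-viva: v = √[μ(2/r − 1/a_t)] = √[3.986×10^5 × (2/8220 − 1/18860)] = 8.709 km/s.

v = 8.71 km/s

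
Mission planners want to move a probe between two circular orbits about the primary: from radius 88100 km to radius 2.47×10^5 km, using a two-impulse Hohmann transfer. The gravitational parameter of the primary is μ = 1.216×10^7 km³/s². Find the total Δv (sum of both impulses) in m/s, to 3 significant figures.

Transfer-ellipse semi-major axis a_t = (r₁ + r₂)/2 = (88100 + 2.470×10^5)/2 = 1.6755×10^5 km.
Circular speed at r₁: v₁ = √(μ/r₁) = √(1.216×10^7/88100) = 11.748 km/s.
Transfer-orbit speed at r₁ (v² = μ(2/r − 1/a)): v_p = √[μ(2/r₁ − 1/a_t)] = 14.264 km/s.
First burn Δv₁ = |v_p − v₁| = 2.516 km/s.
Circular speed at r₂: v₂ = √(μ/r₂) = 7.0165 km/s.
Transfer-orbit speed at r₂: v_a = √[μ(2/r₂ − 1/a_t)] = 5.0878 km/s.
Second burn Δv₂ = |v₂ − v_a| = 1.929 km/s.
Δv = Δv₁ + Δv₂ = 2.516 + 1.929 = 4.445 km/s.

Δv = 4440 m/s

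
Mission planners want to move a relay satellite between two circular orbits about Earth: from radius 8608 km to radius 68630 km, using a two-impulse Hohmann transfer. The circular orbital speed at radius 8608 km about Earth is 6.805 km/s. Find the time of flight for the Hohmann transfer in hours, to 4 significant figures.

t = 10.49 hours

From the circular-orbit relation v² = μ/r at r = 8608 km: μ = v²r = (6.805)² × 8608 = 3.98619×10^5 km³/s².
Semi-major axis of the transfer orbit: a_t = (8608 + 68630)/2 = 38619 km.
By Kepler's third law the transfer-orbit period is T = 2π√(a_t³/μ), so t = T/2 = 37760 s.
Converting: 37760 s ÷ 3600 s/hour = 10.49 hours.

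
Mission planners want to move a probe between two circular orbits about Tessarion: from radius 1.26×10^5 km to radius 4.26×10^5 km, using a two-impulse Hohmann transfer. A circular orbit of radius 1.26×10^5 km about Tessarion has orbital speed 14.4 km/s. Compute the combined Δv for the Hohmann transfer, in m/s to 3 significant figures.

From the circular-orbit relation v² = μ/r at r = 1.26×10^5 km: μ = v²r = (14.4)² × 1.26×10^5 = 2.61274×10^7 km³/s².
Transfer-ellipse semi-major axis a_t = (r₁ + r₂)/2 = (1.260×10^5 + 4.260×10^5)/2 = 2.760×10^5 km.
Circular speed at r₁: v₁ = √(μ/r₁) = √(2.61274×10^7/1.260×10^5) = 14.40 km/s.
On the transfer ellipse at r₁, vis-viva equation gives v_p = √[μ(2/r₁ − 1/a_t)] = 17.89 km/s.
First burn Δv₁ = |v_p − v₁| = 3.490 km/s.
Circular speed at r₂: v₂ = √(μ/r₂) = 7.831 km/s.
Transfer-orbit speed at r₂: v_a = √[μ(2/r₂ − 1/a_t)] = 5.291 km/s.
Second burn Δv₂ = |v₂ − v_a| = 2.540 km/s.
Δv = Δv₁ + Δv₂ = 3.490 + 2.540 = 6.030 km/s.

Δv = 6030 m/s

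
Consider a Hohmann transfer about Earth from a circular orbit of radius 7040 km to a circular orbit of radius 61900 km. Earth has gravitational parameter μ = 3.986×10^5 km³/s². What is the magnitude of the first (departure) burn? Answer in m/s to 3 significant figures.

The Hohmann ellipse has a_t = (r₁ + r₂)/2 = 34470 km.
On the circular orbit at r = 7040 km, v_c = √(μ/r) = 7.52458 km/s.
Transfer-orbit speed at the same r (vis-viva, a = a_t): v_t = √[μ(2/r − 1/a_t)] = 10.0834 km/s.
Δv₁ = |v_t − v_c| = |10.0834 − 7.52458| = 2.559 km/s.

Δv₁ = 2560 m/s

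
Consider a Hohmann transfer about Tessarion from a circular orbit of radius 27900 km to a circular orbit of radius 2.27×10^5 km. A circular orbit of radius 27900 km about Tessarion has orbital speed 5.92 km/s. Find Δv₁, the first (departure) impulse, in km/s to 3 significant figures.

From the circular-orbit relation v² = μ/r at r = 27900 km: μ = v²r = (5.92)² × 27900 = 9.77795×10^5 km³/s².
Semi-major axis of the transfer orbit: a_t = (27900 + 2.270×10^5)/2 = 1.2745×10^5 km.
Circular speed at r = 27900 km: v_c = √(μ/r) = 5.920 km/s.
Transfer-orbit speed at the same r (vis-viva, a = a_t): v_t = √[μ(2/r − 1/a_t)] = 7.901 km/s.
Δv₁ = |v_t − v_c| = |7.901 − 5.920| = 1.981 km/s.

Δv₁ = 1.98 km/s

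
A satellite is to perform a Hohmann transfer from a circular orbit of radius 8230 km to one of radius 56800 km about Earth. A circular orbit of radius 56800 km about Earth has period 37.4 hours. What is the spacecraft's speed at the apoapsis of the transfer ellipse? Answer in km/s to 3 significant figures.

From Kepler's third law T² = 4π²r³/μ at r = 56800 km, T = 37.4 hours = 37.4 × 3600 s = 1.3464×10^5 s: μ = 4π²r³/T² = 3.99077×10^5 km³/s².
Transfer-ellipse semi-major axis a_t = (r₁ + r₂)/2 = (8230 + 56800)/2 = 32515 km.
The apoapsis of the transfer ellipse is at r = 56800 km.
Applying v² = μ(2/r − 1/a_t): v = 1.334 km/s.

v = 1.33 km/s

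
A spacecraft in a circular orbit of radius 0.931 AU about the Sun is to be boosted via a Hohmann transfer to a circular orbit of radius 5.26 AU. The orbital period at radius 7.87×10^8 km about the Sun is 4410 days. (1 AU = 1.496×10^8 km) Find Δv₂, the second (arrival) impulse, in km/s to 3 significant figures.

From Kepler's third law T² = 4π²r³/μ at r = 7.87×10^8 km, T = 4410 days = 4410 × 86400 s = 3.81024×10^8 s: μ = 4π²r³/T² = 1.32550×10^11 km³/s².
In km: r₁ = 0.931 × 1.496×10^8 = 1.392776×10^8 km; r₂ = 5.26 × 1.496×10^8 = 7.86896×10^8 km.
Transfer-ellipse semi-major axis a_t = (r₁ + r₂)/2 = (1.392776×10^8 + 7.86896×10^8)/2 = 4.630868×10^8 km.
On the circular orbit at r = 7.86896×10^8 km, v_c = √(μ/r) = 12.979 km/s.
Vis-viva on the transfer ellipse at r = 7.86896×10^8 km gives v_t = √[μ(2/r − 1/a_t)] = 7.1177 km/s.
Δv₂ = |v_t − v_c| = |7.1177 − 12.979| = 5.861 km/s.

Δv₂ = 5.86 km/s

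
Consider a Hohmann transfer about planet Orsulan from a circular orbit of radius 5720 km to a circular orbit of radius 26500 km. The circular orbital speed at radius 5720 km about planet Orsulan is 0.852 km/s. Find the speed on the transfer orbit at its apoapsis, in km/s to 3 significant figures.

v = 0.236 km/s

From the circular-orbit relation v² = μ/r at r = 5720 km: μ = v²r = (0.852)² × 5720 = 4152.17 km³/s².
Semi-major axis of the transfer orbit: a_t = (5720 + 26500)/2 = 16110 km.
At apoapsis, r = 26500 km.
Vis-viva: v = √[μ(2/r − 1/a_t)] = √[4152.17 × (2/26500 − 1/16110)] = 0.2359 km/s.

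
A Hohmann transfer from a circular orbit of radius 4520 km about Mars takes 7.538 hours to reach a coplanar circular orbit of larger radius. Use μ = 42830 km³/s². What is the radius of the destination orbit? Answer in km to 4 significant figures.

Transfer time t = 7.538 hours = 27136.8 s, and t = π√(a_t³/μ).
So a_t = (μ t²/π²)^(1/3) = (42830 × (27136.8)² / π²)^(1/3) = 14730 km.
Since a_t = (r₁ + r₂)/2, r₂ = 2a_t − r₁ = 2×14730 − 4520 = 24940 km.

r₂ = 24940 km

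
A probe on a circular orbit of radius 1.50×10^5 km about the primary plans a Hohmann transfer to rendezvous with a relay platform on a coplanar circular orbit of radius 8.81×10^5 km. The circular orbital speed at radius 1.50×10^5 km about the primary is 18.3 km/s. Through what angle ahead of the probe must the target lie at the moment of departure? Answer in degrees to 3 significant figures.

φ = 99.4°

From the circular-orbit relation v² = μ/r at r = 1.50×10^5 km: μ = v²r = (18.3)² × 1.50×10^5 = 5.02335×10^7 km³/s².
Transfer-ellipse semi-major axis a_t = (r₁ + r₂)/2 = (1.500×10^5 + 8.810×10^5)/2 = 5.155×10^5 km.
The half-period of the transfer ellipse is t = π√(a_t³/μ) = 1.640575×10^5 s.
The target's mean motion on its circular orbit is ω₂ = √(μ/r₂³) = 8.571027×10^-6 rad/s.
Angle swept by the target during transfer: ω₂·t = 1.40614 rad = 80.57°.
Arrival is 180° from departure on the ellipse, so φ = 180° − 80.57° = 99.4°.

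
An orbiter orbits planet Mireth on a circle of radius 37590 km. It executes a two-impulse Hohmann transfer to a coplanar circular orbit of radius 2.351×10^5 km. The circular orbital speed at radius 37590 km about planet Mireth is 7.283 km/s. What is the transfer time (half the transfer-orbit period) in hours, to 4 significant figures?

From the circular-orbit relation v² = μ/r at r = 37590 km: μ = v²r = (7.283)² × 37590 = 1.99385×10^6 km³/s².
Semi-major axis of the transfer orbit: a_t = (37590 + 2.351×10^5)/2 = 1.36345×10^5 km.
Transfer time t = π√(a_t³/μ) = π√((1.36345×10^5)³ / 1.99385×10^6) = 1.120×10^5 s.
Converting: 1.120×10^5 s ÷ 3600 s/hour = 31.11 hours.

t = 31.11 hours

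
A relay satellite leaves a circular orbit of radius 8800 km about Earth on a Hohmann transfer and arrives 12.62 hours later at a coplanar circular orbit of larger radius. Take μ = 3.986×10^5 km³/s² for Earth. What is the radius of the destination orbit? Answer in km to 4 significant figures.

Transfer time t = 12.62 hours = 45432 s, and t = π√(a_t³/μ).
So a_t = (μ t²/π²)^(1/3) = (3.986×10^5 × (45432)² / π²)^(1/3) = 43684 km.
Since a_t = (r₁ + r₂)/2, r₂ = 2a_t − r₁ = 2×43684 − 8800 = 78568 km.

r₂ = 78570 km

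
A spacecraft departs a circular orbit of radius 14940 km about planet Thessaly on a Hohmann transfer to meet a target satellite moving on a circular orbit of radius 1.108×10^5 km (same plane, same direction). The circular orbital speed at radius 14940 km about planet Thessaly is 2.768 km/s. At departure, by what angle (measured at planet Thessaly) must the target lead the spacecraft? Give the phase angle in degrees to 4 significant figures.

From the circular-orbit relation v² = μ/r at r = 14940 km: μ = v²r = (2.768)² × 14940 = 1.14468×10^5 km³/s².
The Hohmann ellipse has a_t = (r₁ + r₂)/2 = 62870 km.
The half-period of the transfer ellipse is t = π√(a_t³/μ) = 1.4638×10^5 s.
The target's mean motion on its circular orbit is ω₂ = √(μ/r₂³) = 9.1734×10^-6 rad/s.
Angle swept by the target during transfer: ω₂·t = 1.3428 rad = 76.94°.
Arrival is 180° from departure on the ellipse, so φ = 180° − 76.94° = 103.1°.

φ = 103.1°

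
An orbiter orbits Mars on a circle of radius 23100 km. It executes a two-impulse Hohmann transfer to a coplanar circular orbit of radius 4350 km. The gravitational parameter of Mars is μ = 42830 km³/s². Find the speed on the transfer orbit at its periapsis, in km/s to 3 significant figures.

The Hohmann ellipse has a_t = (r₁ + r₂)/2 = 13725 km.
The periapsis of the transfer ellipse is at r = 4350 km.
Vis-viva: v = √[μ(2/r − 1/a_t)] = √[42830 × (2/4350 − 1/13725)] = 4.071 km/s.

v = 4.07 km/s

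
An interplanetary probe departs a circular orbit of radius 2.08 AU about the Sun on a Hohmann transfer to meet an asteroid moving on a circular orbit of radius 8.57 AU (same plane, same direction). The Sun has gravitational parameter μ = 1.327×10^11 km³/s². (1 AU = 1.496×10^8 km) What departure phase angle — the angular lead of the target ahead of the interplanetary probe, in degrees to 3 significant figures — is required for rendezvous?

φ = 91.8°

In km: r₁ = 2.08 × 1.496×10^8 = 3.11168×10^8 km; r₂ = 8.57 × 1.496×10^8 = 1.282072×10^9 km.
Semi-major axis of the transfer orbit: a_t = (3.11168×10^8 + 1.282072×10^9)/2 = 7.9662×10^8 km.
The half-period of the transfer ellipse is t = π√(a_t³/μ) = 1.93906×10^8 s.
Target angular speed ω₂ = √(μ/r₂³) = 7.93536×10^-9 rad/s.
Angle swept by the target during transfer: ω₂·t = 1.5387 rad = 88.16°.
Arrival is 180° from departure on the ellipse, so φ = 180° − 88.16° = 91.8°.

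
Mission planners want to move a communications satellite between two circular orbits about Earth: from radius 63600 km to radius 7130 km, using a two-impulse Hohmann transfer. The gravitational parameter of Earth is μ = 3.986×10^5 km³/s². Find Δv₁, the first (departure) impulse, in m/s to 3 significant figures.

Δv₁ = 1380 m/s

Transfer-ellipse semi-major axis a_t = (r₁ + r₂)/2 = (63600 + 7130)/2 = 35365 km.
Circular speed at r = 63600 km: v_c = √(μ/r) = 2.503 km/s.
Vis-viva on the transfer ellipse at r = 63600 km gives v_t = √[μ(2/r − 1/a_t)] = 1.124 km/s.
Δv₁ = |v_t − v_c| = |1.124 − 2.503| = 1.379 km/s.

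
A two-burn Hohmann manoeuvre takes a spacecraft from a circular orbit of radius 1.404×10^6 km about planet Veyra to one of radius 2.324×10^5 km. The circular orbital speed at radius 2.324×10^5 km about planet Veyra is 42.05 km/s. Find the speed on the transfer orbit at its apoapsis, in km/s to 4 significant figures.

v = 9.118 km/s

From the circular-orbit relation v² = μ/r at r = 2.324×10^5 km: μ = v²r = (42.05)² × 2.324×10^5 = 4.10930×10^8 km³/s².
Transfer-ellipse semi-major axis a_t = (r₁ + r₂)/2 = (1.404×10^6 + 2.324×10^5)/2 = 8.182×10^5 km.
The apoapsis of the transfer ellipse is at r = 1.404×10^6 km.
Vis-viva: v = √[μ(2/r − 1/a_t)] = √[4.10930×10^8 × (2/1.404×10^6 − 1/8.182×10^5)] = 9.118 km/s.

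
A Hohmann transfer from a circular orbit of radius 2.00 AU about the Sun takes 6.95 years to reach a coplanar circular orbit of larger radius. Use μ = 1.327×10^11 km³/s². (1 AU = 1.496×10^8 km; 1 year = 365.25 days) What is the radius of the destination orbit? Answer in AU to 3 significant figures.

r₂ = 9.56 AU

In km: r₁ = 2.00 × 1.496×10^8 = 2.992×10^8 km.
Transfer time t = 6.95 years × 365.25 × 86400 s = 2.1932532×10^8 s, and t = π√(a_t³/μ).
So a_t = (μ t²/π²)^(1/3) = (1.327×10^11 × (2.1932532×10^8)² / π²)^(1/3) = 8.6480×10^8 km.
Since a_t = (r₁ + r₂)/2, r₂ = 2a_t − r₁ = 2×8.6480×10^8 − 2.992×10^8 = 1.4304×10^9 km.
In AU: r₂ = 1.4304×10^9 / 1.496×10^8 = 9.56 AU.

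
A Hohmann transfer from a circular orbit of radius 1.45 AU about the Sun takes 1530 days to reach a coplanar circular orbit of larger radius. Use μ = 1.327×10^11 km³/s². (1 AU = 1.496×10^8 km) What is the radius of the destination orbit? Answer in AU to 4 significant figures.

In km: r₁ = 1.45 × 1.496×10^8 = 2.1692×10^8 km.
Transfer time t = 1530 days = 1.32192×10^8 s, and t = π√(a_t³/μ).
So a_t = (μ t²/π²)^(1/3) = (1.327×10^11 × (1.32192×10^8)² / π²)^(1/3) = 6.1706×10^8 km.
Since a_t = (r₁ + r₂)/2, r₂ = 2a_t − r₁ = 2×6.1706×10^8 − 2.1692×10^8 = 1.0172×10^9 km.
In AU: r₂ = 1.0172×10^9 / 1.496×10^8 = 6.799 AU.

r₂ = 6.799 AU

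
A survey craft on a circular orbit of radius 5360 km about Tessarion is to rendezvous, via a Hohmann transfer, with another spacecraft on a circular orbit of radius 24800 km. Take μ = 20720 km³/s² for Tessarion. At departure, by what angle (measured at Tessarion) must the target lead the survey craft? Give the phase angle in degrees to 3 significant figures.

Transfer-ellipse semi-major axis a_t = (r₁ + r₂)/2 = (5360 + 24800)/2 = 15080 km.
Transfer time t = π√(a_t³/μ) = 40416.3 s.
The target's mean motion on its circular orbit is ω₂ = √(μ/r₂³) = 3.68568×10^-5 rad/s.
Angle swept by the target during transfer: ω₂·t = 1.48962 rad = 85.349°.
Arrival is 180° from departure on the ellipse, so φ = 180° − 85.349° = 94.7°.

φ = 94.7°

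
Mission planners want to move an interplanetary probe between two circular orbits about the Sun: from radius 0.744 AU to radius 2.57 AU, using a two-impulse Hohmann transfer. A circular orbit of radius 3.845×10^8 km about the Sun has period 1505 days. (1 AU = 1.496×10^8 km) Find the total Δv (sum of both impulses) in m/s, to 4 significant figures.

From Kepler's third law T² = 4π²r³/μ at r = 3.845×10^8 km, T = 1505 days = 1505 × 86400 s = 1.30032×10^8 s: μ = 4π²r³/T² = 1.32724×10^11 km³/s².
In km: r₁ = 0.744 × 1.496×10^8 = 1.113024×10^8 km; r₂ = 2.57 × 1.496×10^8 = 3.84472×10^8 km.
Semi-major axis of the transfer orbit: a_t = (1.113024×10^8 + 3.84472×10^8)/2 = 2.478872×10^8 km.
Circular speed at r₁: v₁ = √(μ/r₁) = √(1.32724×10^11/1.113024×10^8) = 34.532 km/s.
Transfer-orbit speed at r₁ (vis-viva equation): v_p = √[μ(2/r₁ − 1/a_t)] = 43.006 km/s.
First burn Δv₁ = |v_p − v₁| = 8.474 km/s.
At r₂, v₂ = √(μ/r₂) = 18.58 km/s.
Transfer-orbit speed at r₂: v_a = √[μ(2/r₂ − 1/a_t)] = 12.45 km/s.
Second burn Δv₂ = |v₂ − v_a| = 6.130 km/s.
Δv = Δv₁ + Δv₂ = 8.474 + 6.130 = 14.60 km/s.

Δv = 14600 m/s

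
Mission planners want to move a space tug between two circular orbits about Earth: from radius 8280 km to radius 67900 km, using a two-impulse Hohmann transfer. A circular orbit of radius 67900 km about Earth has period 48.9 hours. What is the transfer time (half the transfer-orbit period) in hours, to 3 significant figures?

From Kepler's third law T² = 4π²r³/μ at r = 67900 km, T = 48.9 hours = 48.9 × 3600 s = 1.7604×10^5 s: μ = 4π²r³/T² = 3.98792×10^5 km³/s².
Transfer-ellipse semi-major axis a_t = (r₁ + r₂)/2 = (8280 + 67900)/2 = 38090 km.
Half the transfer-orbit period gives t = π√(a_t³/μ) = 36980 s.
Converting: 36980 s ÷ 3600 s/hour = 10.3 hours.

t = 10.3 hours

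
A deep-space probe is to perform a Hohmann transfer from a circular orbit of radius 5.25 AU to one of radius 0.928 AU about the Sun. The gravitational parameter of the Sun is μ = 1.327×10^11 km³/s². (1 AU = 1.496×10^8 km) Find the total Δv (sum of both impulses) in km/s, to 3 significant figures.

Δv = 15.3 km/s

In km: r₁ = 5.25 × 1.496×10^8 = 7.854×10^8 km; r₂ = 0.928 × 1.496×10^8 = 1.388288×10^8 km.
Transfer-ellipse semi-major axis a_t = (r₁ + r₂)/2 = (7.854×10^8 + 1.388288×10^8)/2 = 4.621144×10^8 km.
At r₁ the circular-orbit speed is v₁ = √(μ/r₁) = 12.9984 km/s.
On the transfer ellipse at r₁, vis-viva equation gives v_a = √[μ(2/r₁ − 1/a_t)] = 7.12451 km/s.
First burn Δv₁ = |v_a − v₁| = 5.874 km/s.
Circular speed at r₂: v₂ = √(μ/r₂) = 30.917 km/s.
Transfer-orbit speed at r₂: v_p = √[μ(2/r₂ − 1/a_t)] = 40.306 km/s.
Second burn Δv₂ = |v₂ − v_p| = 9.389 km/s.
Δv = Δv₁ + Δv₂ = 5.874 + 9.389 = 15.26 km/s.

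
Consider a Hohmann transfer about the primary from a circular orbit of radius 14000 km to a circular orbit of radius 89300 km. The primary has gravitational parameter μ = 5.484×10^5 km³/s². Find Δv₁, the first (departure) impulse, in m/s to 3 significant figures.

Δv₁ = 1970 m/s

Semi-major axis of the transfer orbit: a_t = (14000 + 89300)/2 = 51650 km.
Circular speed at r = 14000 km: v_c = √(μ/r) = 6.259 km/s.
Transfer-orbit speed at the same r (vis-viva, a = a_t): v_t = √[μ(2/r − 1/a_t)] = 8.230 km/s.
Δv₁ = |v_t − v_c| = |8.230 − 6.259| = 1.971 km/s.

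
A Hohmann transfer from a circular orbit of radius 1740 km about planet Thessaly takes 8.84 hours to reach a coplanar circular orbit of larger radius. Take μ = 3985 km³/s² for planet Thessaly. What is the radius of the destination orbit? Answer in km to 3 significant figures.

r₂ = 13100 km

Transfer time t = 8.84 hours = 31824 s, and t = π√(a_t³/μ).
So a_t = (μ t²/π²)^(1/3) = (3985 × (31824)² / π²)^(1/3) = 7422.4 km.
Since a_t = (r₁ + r₂)/2, r₂ = 2a_t − r₁ = 2×7422.4 − 1740 = 13104.8 km.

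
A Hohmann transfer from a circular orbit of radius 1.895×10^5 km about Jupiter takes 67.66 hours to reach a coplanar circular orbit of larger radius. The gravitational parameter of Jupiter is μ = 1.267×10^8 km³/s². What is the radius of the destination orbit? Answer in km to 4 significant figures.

Transfer time t = 67.66 hours = 2.43576×10^5 s, and t = π√(a_t³/μ).
So a_t = (μ t²/π²)^(1/3) = (1.267×10^8 × (2.43576×10^5)² / π²)^(1/3) = 9.1323×10^5 km.
Since a_t = (r₁ + r₂)/2, r₂ = 2a_t − r₁ = 2×9.1323×10^5 − 1.895×10^5 = 1.63696×10^6 km.

r₂ = 1.637×10^6 km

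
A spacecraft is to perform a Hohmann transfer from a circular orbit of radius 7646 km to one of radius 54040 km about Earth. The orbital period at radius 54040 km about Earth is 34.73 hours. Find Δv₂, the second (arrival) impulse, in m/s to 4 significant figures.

Δv₂ = 1364 m/s

From Kepler's third law T² = 4π²r³/μ at r = 54040 km, T = 34.73 hours = 34.73 × 3600 s = 1.25028×10^5 s: μ = 4π²r³/T² = 3.98558×10^5 km³/s².
Transfer-ellipse semi-major axis a_t = (r₁ + r₂)/2 = (7646 + 54040)/2 = 30843 km.
On the circular orbit at r = 54040 km, v_c = √(μ/r) = 2.716 km/s.
Transfer-orbit speed at the same r (vis-viva, a = a_t): v_t = √[μ(2/r − 1/a_t)] = 1.352 km/s.
Δv₂ = |v_t − v_c| = |1.352 − 2.716| = 1.364 km/s.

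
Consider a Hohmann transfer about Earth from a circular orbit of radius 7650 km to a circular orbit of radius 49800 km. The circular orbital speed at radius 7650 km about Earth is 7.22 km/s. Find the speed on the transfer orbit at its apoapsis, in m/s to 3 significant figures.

From the circular-orbit relation v² = μ/r at r = 7650 km: μ = v²r = (7.22)² × 7650 = 3.98782×10^5 km³/s².
The Hohmann ellipse has a_t = (r₁ + r₂)/2 = 28725 km.
At apoapsis, r = 49800 km.
Vis-viva: v = √[μ(2/r − 1/a_t)] = √[3.98782×10^5 × (2/49800 − 1/28725)] = 1.460 km/s.

v = 1460 m/s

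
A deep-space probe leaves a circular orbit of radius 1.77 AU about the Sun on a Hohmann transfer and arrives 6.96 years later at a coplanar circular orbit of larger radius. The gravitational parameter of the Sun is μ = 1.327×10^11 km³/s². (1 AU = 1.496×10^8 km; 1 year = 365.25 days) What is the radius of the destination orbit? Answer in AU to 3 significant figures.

In km: r₁ = 1.77 × 1.496×10^8 = 2.64792×10^8 km.
Transfer time t = 6.96 years × 365.25 × 86400 s = 2.19640896×10^8 s, and t = π√(a_t³/μ).
So a_t = (μ t²/π²)^(1/3) = (1.327×10^11 × (2.19640896×10^8)² / π²)^(1/3) = 8.6563×10^8 km.
Since a_t = (r₁ + r₂)/2, r₂ = 2a_t − r₁ = 2×8.6563×10^8 − 2.64792×10^8 = 1.466468×10^9 km.
In AU: r₂ = 1.466468×10^9 / 1.496×10^8 = 9.80 AU.

r₂ = 9.80 AU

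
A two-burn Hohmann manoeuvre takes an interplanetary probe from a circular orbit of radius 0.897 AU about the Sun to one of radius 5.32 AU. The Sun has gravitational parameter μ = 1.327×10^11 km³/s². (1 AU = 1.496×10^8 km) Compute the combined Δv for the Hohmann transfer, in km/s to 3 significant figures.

In km: r₁ = 0.897 × 1.496×10^8 = 1.341912×10^8 km; r₂ = 5.32 × 1.496×10^8 = 7.95872×10^8 km.
Semi-major axis of the transfer orbit: a_t = (1.341912×10^8 + 7.95872×10^8)/2 = 4.650316×10^8 km.
Circular speed at r₁: v₁ = √(μ/r₁) = √(1.327×10^11/1.341912×10^8) = 31.447 km/s.
On the transfer ellipse at r₁, vis-viva gives v_p = √[μ(2/r₁ − 1/a_t)] = 41.139 km/s.
First burn Δv₁ = |v_p − v₁| = 9.692 km/s.
At r₂, v₂ = √(μ/r₂) = 12.9126 km/s.
Transfer-orbit speed at r₂: v_a = √[μ(2/r₂ − 1/a_t)] = 6.93641 km/s.
Second burn Δv₂ = |v₂ − v_a| = 5.976 km/s.
Δv = Δv₁ + Δv₂ = 9.692 + 5.976 = 15.67 km/s.

Δv = 15.7 km/s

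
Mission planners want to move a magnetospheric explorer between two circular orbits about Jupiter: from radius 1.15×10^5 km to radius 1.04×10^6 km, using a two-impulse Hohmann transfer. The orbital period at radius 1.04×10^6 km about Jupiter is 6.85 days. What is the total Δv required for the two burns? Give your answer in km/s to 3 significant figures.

Δv = 17.5 km/s

From Kepler's third law T² = 4π²r³/μ at r = 1.04×10^6 km, T = 6.85 days = 6.85 × 86400 s = 5.9184×10^5 s: μ = 4π²r³/T² = 1.26780×10^8 km³/s².
The Hohmann ellipse has a_t = (r₁ + r₂)/2 = 5.775×10^5 km.
Circular speed at r₁: v₁ = √(μ/r₁) = √(1.26780×10^8/1.150×10^5) = 33.203 km/s.
Transfer-orbit speed at r₁ (vis-viva): v_p = √[μ(2/r₁ − 1/a_t)] = 44.557 km/s.
First burn Δv₁ = |v_p − v₁| = 11.354 km/s.
At r₂, v₂ = √(μ/r₂) = 11.041 km/s.
Transfer-orbit speed at r₂: v_a = √[μ(2/r₂ − 1/a_t)] = 4.9270 km/s.
Second burn Δv₂ = |v₂ − v_a| = 6.1140 km/s.
Total Δv = Δv₁ + Δv₂ = 17.47 km/s.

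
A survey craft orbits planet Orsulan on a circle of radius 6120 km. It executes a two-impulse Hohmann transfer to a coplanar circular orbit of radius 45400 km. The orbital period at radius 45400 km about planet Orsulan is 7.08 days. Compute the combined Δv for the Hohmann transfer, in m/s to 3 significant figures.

Δv = 655 m/s

From Kepler's third law T² = 4π²r³/μ at r = 45400 km, T = 7.08 days = 7.08 × 86400 s = 6.11712×10^5 s: μ = 4π²r³/T² = 9872.64 km³/s².
The Hohmann ellipse has a_t = (r₁ + r₂)/2 = 25760 km.
At r₁ the circular-orbit speed is v₁ = √(μ/r₁) = 1.27011 km/s.
Transfer-orbit speed at r₁ (vis-viva equation): v_p = √[μ(2/r₁ − 1/a_t)] = 1.68615 km/s.
First burn Δv₁ = |v_p − v₁| = 0.41604 km/s.
Circular speed at r₂: v₂ = √(μ/r₂) = 0.46633 km/s.
Transfer-orbit speed at r₂: v_a = √[μ(2/r₂ − 1/a_t)] = 0.22730 km/s.
Second burn Δv₂ = |v₂ − v_a| = 0.23903 km/s.
Δv = Δv₁ + Δv₂ = 0.41604 + 0.23903 = 0.6551 km/s.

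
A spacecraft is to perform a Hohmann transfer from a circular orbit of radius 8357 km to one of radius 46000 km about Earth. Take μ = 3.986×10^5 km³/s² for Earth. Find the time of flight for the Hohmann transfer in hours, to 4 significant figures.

t = 6.193 hours

Transfer-ellipse semi-major axis a_t = (r₁ + r₂)/2 = (8357 + 46000)/2 = 27178.5 km.
By Kepler's third law the transfer-orbit period is T = 2π√(a_t³/μ), so t = T/2 = 22296 s.
Converting: 22296 s ÷ 3600 s/hour = 6.193 hours.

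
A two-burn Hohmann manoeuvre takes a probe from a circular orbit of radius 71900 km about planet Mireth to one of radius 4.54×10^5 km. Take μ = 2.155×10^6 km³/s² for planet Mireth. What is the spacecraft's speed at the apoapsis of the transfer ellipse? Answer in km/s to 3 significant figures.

v = 1.14 km/s

The Hohmann ellipse has a_t = (r₁ + r₂)/2 = 2.6295×10^5 km.
The apoapsis of the transfer ellipse is at r = 4.540×10^5 km.
Vis-viva: v = √[μ(2/r − 1/a_t)] = √[2.155×10^6 × (2/4.540×10^5 − 1/2.6295×10^5)] = 1.139 km/s.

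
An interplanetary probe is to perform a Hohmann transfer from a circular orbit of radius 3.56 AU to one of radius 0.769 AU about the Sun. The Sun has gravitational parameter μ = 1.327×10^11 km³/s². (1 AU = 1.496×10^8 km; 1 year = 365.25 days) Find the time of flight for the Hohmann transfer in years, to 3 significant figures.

t = 1.59 years

In km: r₁ = 3.56 × 1.496×10^8 = 5.32576×10^8 km; r₂ = 0.769 × 1.496×10^8 = 1.150424×10^8 km.
Transfer-ellipse semi-major axis a_t = (r₁ + r₂)/2 = (5.32576×10^8 + 1.150424×10^8)/2 = 3.238092×10^8 km.
By Kepler's third law the transfer-orbit period is T = 2π√(a_t³/μ), so t = T/2 = 5.025×10^7 s.
Converting: 5.025×10^7 s ÷ 3.15576×10^7 s/year (365.25 × 86400) = 1.59 years.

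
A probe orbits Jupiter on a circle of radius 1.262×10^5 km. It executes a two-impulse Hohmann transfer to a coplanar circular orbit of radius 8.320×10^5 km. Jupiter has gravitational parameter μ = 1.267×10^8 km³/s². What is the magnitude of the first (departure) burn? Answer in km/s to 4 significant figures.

The Hohmann ellipse has a_t = (r₁ + r₂)/2 = 4.791×10^5 km.
Circular speed at r = 1.262×10^5 km: v_c = √(μ/r) = 31.685 km/s.
Vis-viva on the transfer ellipse at r = 1.262×10^5 km gives v_t = √[μ(2/r − 1/a_t)] = 41.755 km/s.
Δv₁ = |v_t − v_c| = |41.755 − 31.685| = 10.07 km/s.

Δv₁ = 10.07 km/s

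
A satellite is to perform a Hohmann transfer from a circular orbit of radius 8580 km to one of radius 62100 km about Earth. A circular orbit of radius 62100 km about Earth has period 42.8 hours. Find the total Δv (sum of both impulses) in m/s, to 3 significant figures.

Δv = 3500 m/s

From Kepler's third law T² = 4π²r³/μ at r = 62100 km, T = 42.8 hours = 42.8 × 3600 s = 1.5408×10^5 s: μ = 4π²r³/T² = 3.98237×10^5 km³/s².
Transfer-ellipse semi-major axis a_t = (r₁ + r₂)/2 = (8580 + 62100)/2 = 35340 km.
At r₁ the circular-orbit speed is v₁ = √(μ/r₁) = 6.813 km/s.
On the transfer ellipse at r₁, vis-viva gives v_p = √[μ(2/r₁ − 1/a_t)] = 9.031 km/s.
First burn Δv₁ = |v_p − v₁| = 2.218 km/s.
Circular speed at r₂: v₂ = √(μ/r₂) = 2.5324 km/s.
Transfer-orbit speed at r₂: v_a = √[μ(2/r₂ − 1/a_t)] = 1.2478 km/s.
Second burn Δv₂ = |v₂ − v_a| = 1.285 km/s.
Δv = Δv₁ + Δv₂ = 2.218 + 1.285 = 3.503 km/s.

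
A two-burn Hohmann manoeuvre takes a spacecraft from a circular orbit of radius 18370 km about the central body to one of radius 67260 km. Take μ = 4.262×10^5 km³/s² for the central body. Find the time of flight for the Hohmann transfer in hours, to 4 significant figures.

Semi-major axis of the transfer orbit: a_t = (18370 + 67260)/2 = 42815 km.
Transfer time t = π√(a_t³/μ) = π√((42815)³ / 4.262×10^5) = 42630 s.
Converting: 42630 s ÷ 3600 s/hour = 11.84 hours.

t = 11.84 hours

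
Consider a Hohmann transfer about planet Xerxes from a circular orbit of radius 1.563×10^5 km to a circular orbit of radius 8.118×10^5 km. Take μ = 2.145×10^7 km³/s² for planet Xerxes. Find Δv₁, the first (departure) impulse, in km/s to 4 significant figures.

Transfer-ellipse semi-major axis a_t = (r₁ + r₂)/2 = (1.563×10^5 + 8.118×10^5)/2 = 4.8405×10^5 km.
Circular speed at r = 1.563×10^5 km: v_c = √(μ/r) = 11.715 km/s.
Transfer-orbit speed at the same r (vis-viva, a = a_t): v_t = √[μ(2/r − 1/a_t)] = 15.171 km/s.
Δv₁ = |v_t − v_c| = |15.171 − 11.715| = 3.456 km/s.

Δv₁ = 3.456 km/s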